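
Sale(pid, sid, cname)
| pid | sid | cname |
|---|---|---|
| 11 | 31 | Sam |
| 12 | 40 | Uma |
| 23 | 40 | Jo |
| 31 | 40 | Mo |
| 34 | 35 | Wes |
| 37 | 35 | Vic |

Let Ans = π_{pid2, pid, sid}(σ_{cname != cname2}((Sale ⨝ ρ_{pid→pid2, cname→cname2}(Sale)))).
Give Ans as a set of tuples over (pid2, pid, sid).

ρ[pid→pid2, cname→cname2]: schema becomes (pid2, sid, cname2); tuples unchanged.
Sale ⋈ ρ_{pid→pid2, cname→cname2}(Sale) (natural join on sid): {(11, 31, Sam, 11, Sam), (12, 40, Uma, 12, Uma), (12, 40, Uma, 23, Jo), (12, 40, Uma, 31, Mo), (23, 40, Jo, 12, Uma), (23, 40, Jo, 23, Jo), (23, 40, Jo, 31, Mo), (31, 40, Mo, 12, Uma), (31, 40, Mo, 23, Jo), (31, 40, Mo, 31, Mo), (34, 35, Wes, 34, Wes), (34, 35, Wes, 37, Vic), (37, 35, Vic, 34, Wes), (37, 35, Vic, 37, Vic)}
Filtering on cname != cname2 leaves {(12, 40, Uma, 23, Jo), (12, 40, Uma, 31, Mo), (23, 40, Jo, 12, Uma), (23, 40, Jo, 31, Mo), (31, 40, Mo, 12, Uma), (31, 40, Mo, 23, Jo), (34, 35, Wes, 37, Vic), (37, 35, Vic, 34, Wes)}.
π_{pid2, pid, sid} gives {(12, 23, 40), (12, 31, 40), (23, 12, 40), (23, 31, 40), (31, 12, 40), (31, 23, 40), (34, 37, 35), (37, 34, 35)}.

{(12, 23, 40), (12, 31, 40), (23, 12, 40), (23, 31, 40), (31, 12, 40), (31, 23, 40), (34, 37, 35), (37, 34, 35)}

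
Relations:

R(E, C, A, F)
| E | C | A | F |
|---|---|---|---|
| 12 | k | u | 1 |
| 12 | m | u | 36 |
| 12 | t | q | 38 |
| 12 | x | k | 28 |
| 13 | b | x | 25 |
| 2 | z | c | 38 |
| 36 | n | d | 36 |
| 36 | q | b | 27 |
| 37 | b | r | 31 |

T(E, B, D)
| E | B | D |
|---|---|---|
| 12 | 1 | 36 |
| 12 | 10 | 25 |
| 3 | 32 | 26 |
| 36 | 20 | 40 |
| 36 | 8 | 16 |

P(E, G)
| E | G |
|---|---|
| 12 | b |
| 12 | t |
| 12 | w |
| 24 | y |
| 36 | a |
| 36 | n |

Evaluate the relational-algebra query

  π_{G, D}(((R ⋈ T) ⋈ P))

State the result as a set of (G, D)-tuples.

R ⋈ T (natural join on E): {(12, k, u, 1, 1, 36), (12, k, u, 1, 10, 25), (12, m, u, 36, 1, 36), (12, m, u, 36, 10, 25), (12, t, q, 38, 1, 36), (12, t, q, 38, 10, 25), (12, x, k, 28, 1, 36), (12, x, k, 28, 10, 25), (36, n, d, 36, 20, 40), (36, n, d, 36, 8, 16), (36, q, b, 27, 20, 40), (36, q, b, 27, 8, 16)}
(R ⋈ T) ⋈ P (natural join on E): {(12, k, u, 1, 1, 36, b), (12, k, u, 1, 1, 36, t), (12, k, u, 1, 1, 36, w), (12, k, u, 1, 10, 25, b), (12, k, u, 1, 10, 25, t), (12, k, u, 1, 10, 25, w), (12, m, u, 36, 1, 36, b), (12, m, u, 36, 1, 36, t), (12, m, u, 36, 1, 36, w), (12, m, u, 36, 10, 25, b), (12, m, u, 36, 10, 25, t), (12, m, u, 36, 10, 25, w), (12, t, q, 38, 1, 36, b), (12, t, q, 38, 1, 36, t), (12, t, q, 38, 1, 36, w), (12, t, q, 38, 10, 25, b), (12, t, q, 38, 10, 25, t), (12, t, q, 38, 10, 25, w), (12, x, k, 28, 1, 36, b), (12, x, k, 28, 1, 36, t), (12, x, k, 28, 1, 36, w), (12, x, k, 28, 10, 25, b), (12, x, k, 28, 10, 25, t), (12, x, k, 28, 10, 25, w), (36, n, d, 36, 20, 40, a), (36, n, d, 36, 20, 40, n), (36, n, d, 36, 8, 16, a), (36, n, d, 36, 8, 16, n), (36, q, b, 27, 20, 40, a), (36, q, b, 27, 20, 40, n), (36, q, b, 27, 8, 16, a), (36, q, b, 27, 8, 16, n)}
Projecting to G, D (22 duplicate(s) eliminated): {(a, 16), (a, 40), (b, 25), (b, 36), (n, 16), (n, 40), (t, 25), (t, 36), (w, 25), (w, 36)}

{(a, 16), (a, 40), (b, 25), (b, 36), (n, 16), (n, 40), (t, 25), (t, 36), (w, 25), (w, 36)}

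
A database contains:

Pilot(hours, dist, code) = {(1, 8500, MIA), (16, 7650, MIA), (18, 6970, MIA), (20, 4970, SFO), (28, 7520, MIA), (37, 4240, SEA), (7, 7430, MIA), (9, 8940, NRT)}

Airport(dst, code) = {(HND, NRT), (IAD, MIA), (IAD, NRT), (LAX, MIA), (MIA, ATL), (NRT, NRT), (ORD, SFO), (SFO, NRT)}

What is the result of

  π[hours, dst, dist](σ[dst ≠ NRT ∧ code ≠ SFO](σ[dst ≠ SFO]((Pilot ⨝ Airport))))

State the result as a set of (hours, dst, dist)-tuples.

{(1, IAD, 8500), (1, LAX, 8500), (16, IAD, 7650), (16, LAX, 7650), (18, IAD, 6970), (18, LAX, 6970), (28, IAD, 7520), (28, LAX, 7520), (7, IAD, 7430), (7, LAX, 7430), (9, HND, 8940), (9, IAD, 8940)}

Pilot ⋈ Airport (natural join on code): {(1, 8500, MIA, IAD), (1, 8500, MIA, LAX), (16, 7650, MIA, IAD), (16, 7650, MIA, LAX), (18, 6970, MIA, IAD), (18, 6970, MIA, LAX), (20, 4970, SFO, ORD), (28, 7520, MIA, IAD), (28, 7520, MIA, LAX), (7, 7430, MIA, IAD), (7, 7430, MIA, LAX), (9, 8940, NRT, HND), (9, 8940, NRT, IAD), (9, 8940, NRT, NRT), (9, 8940, NRT, SFO)}
σ[dst ≠ SFO]: keep tuples satisfying dst ≠ SFO → {(1, 8500, MIA, IAD), (1, 8500, MIA, LAX), (16, 7650, MIA, IAD), (16, 7650, MIA, LAX), (18, 6970, MIA, IAD), (18, 6970, MIA, LAX), (20, 4970, SFO, ORD), (28, 7520, MIA, IAD), (28, 7520, MIA, LAX), (7, 7430, MIA, IAD), (7, 7430, MIA, LAX), (9, 8940, NRT, HND), (9, 8940, NRT, IAD), (9, 8940, NRT, NRT)}
σ[dst ≠ NRT ∧ code ≠ SFO]: keep tuples satisfying dst ≠ NRT ∧ code ≠ SFO → {(1, 8500, MIA, IAD), (1, 8500, MIA, LAX), (16, 7650, MIA, IAD), (16, 7650, MIA, LAX), (18, 6970, MIA, IAD), (18, 6970, MIA, LAX), (28, 7520, MIA, IAD), (28, 7520, MIA, LAX), (7, 7430, MIA, IAD), (7, 7430, MIA, LAX), (9, 8940, NRT, HND), (9, 8940, NRT, IAD)}
π_{hours, dst, dist} gives {(1, IAD, 8500), (1, LAX, 8500), (16, IAD, 7650), (16, LAX, 7650), (18, IAD, 6970), (18, LAX, 6970), (28, IAD, 7520), (28, LAX, 7520), (7, IAD, 7430), (7, LAX, 7430), (9, HND, 8940), (9, IAD, 8940)}.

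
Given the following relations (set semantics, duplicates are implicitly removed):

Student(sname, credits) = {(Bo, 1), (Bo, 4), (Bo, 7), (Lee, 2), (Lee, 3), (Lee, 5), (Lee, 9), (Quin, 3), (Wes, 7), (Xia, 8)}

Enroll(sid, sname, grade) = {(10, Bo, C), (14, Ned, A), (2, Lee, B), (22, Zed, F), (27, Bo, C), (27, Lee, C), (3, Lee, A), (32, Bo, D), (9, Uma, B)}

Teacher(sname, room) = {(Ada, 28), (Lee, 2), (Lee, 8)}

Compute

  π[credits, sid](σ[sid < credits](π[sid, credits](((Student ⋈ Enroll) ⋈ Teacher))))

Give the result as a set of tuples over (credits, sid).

{(3, 2), (5, 2), (5, 3), (9, 2), (9, 3)}

Natural join on sname: {(Bo, 1, 10, C), (Bo, 1, 27, C), (Bo, 1, 32, D), (Bo, 4, 10, C), (Bo, 4, 27, C), (Bo, 4, 32, D), (Bo, 7, 10, C), (Bo, 7, 27, C), (Bo, 7, 32, D), (Lee, 2, 2, B), (Lee, 2, 27, C), (Lee, 2, 3, A), (Lee, 3, 2, B), (Lee, 3, 27, C), (Lee, 3, 3, A), (Lee, 5, 2, B), (Lee, 5, 27, C), (Lee, 5, 3, A), (Lee, 9, 2, B), (Lee, 9, 27, C), (Lee, 9, 3, A)}
Natural join on sname: {(Lee, 2, 2, B, 2), (Lee, 2, 2, B, 8), (Lee, 2, 27, C, 2), (Lee, 2, 27, C, 8), (Lee, 2, 3, A, 2), (Lee, 2, 3, A, 8), (Lee, 3, 2, B, 2), (Lee, 3, 2, B, 8), (Lee, 3, 27, C, 2), (Lee, 3, 27, C, 8), (Lee, 3, 3, A, 2), (Lee, 3, 3, A, 8), (Lee, 5, 2, B, 2), (Lee, 5, 2, B, 8), (Lee, 5, 27, C, 2), (Lee, 5, 27, C, 8), (Lee, 5, 3, A, 2), (Lee, 5, 3, A, 8), (Lee, 9, 2, B, 2), (Lee, 9, 2, B, 8), (Lee, 9, 27, C, 2), (Lee, 9, 27, C, 8), (Lee, 9, 3, A, 2), (Lee, 9, 3, A, 8)}
Keep only column(s) sid, credits (12 duplicate(s) eliminated): {(2, 2), (2, 3), (2, 5), (2, 9), (27, 2), (27, 3), (27, 5), (27, 9), (3, 2), (3, 3), (3, 5), (3, 9)}
σ[sid < credits]: keep tuples satisfying sid < credits → {(2, 3), (2, 5), (2, 9), (3, 5), (3, 9)}
Keep only column(s) credits, sid: {(3, 2), (5, 2), (5, 3), (9, 2), (9, 3)}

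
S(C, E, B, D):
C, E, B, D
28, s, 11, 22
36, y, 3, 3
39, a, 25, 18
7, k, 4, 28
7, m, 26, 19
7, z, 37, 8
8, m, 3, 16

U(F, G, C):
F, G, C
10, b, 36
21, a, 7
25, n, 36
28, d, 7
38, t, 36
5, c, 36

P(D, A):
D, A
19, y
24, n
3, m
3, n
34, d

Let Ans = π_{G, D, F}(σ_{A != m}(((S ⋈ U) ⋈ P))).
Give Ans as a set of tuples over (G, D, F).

S ⋈ U (natural join on C): {(36, y, 3, 3, 10, b), (36, y, 3, 3, 25, n), (36, y, 3, 3, 38, t), (36, y, 3, 3, 5, c), (7, k, 4, 28, 21, a), (7, k, 4, 28, 28, d), (7, m, 26, 19, 21, a), (7, m, 26, 19, 28, d), (7, z, 37, 8, 21, a), (7, z, 37, 8, 28, d)}
(S ⋈ U) ⋈ P (natural join on D): {(36, y, 3, 3, 10, b, m), (36, y, 3, 3, 10, b, n), (36, y, 3, 3, 25, n, m), (36, y, 3, 3, 25, n, n), (36, y, 3, 3, 38, t, m), (36, y, 3, 3, 38, t, n), (36, y, 3, 3, 5, c, m), (36, y, 3, 3, 5, c, n), (7, m, 26, 19, 21, a, y), (7, m, 26, 19, 28, d, y)}
Apply σ_{A != m}; surviving tuples: {(36, y, 3, 3, 10, b, n), (36, y, 3, 3, 25, n, n), (36, y, 3, 3, 38, t, n), (36, y, 3, 3, 5, c, n), (7, m, 26, 19, 21, a, y), (7, m, 26, 19, 28, d, y)}
π_{G, D, F} gives {(a, 19, 21), (b, 3, 10), (c, 3, 5), (d, 19, 28), (n, 3, 25), (t, 3, 38)}.

{(a, 19, 21), (b, 3, 10), (c, 3, 5), (d, 19, 28), (n, 3, 25), (t, 3, 38)}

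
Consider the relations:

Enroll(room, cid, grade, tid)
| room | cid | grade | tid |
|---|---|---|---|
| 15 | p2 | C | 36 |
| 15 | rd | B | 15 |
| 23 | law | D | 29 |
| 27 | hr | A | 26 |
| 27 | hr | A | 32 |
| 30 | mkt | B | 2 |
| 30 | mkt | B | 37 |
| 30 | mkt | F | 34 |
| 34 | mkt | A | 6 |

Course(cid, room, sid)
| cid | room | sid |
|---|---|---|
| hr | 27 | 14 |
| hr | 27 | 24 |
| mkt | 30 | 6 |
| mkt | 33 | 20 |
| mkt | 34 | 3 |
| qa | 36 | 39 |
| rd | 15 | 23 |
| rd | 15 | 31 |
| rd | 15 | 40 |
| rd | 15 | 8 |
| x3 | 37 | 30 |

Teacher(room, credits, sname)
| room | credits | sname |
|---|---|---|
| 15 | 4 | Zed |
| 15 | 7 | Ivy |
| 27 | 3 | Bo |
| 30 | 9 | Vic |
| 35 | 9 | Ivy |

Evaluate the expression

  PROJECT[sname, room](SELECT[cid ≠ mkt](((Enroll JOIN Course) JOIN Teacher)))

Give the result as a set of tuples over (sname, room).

{(Bo, 27), (Ivy, 15), (Zed, 15)}

Enroll ⋈ Course (natural join on room, cid): {(15, rd, B, 15, 23), (15, rd, B, 15, 31), (15, rd, B, 15, 40), (15, rd, B, 15, 8), (27, hr, A, 26, 14), (27, hr, A, 26, 24), (27, hr, A, 32, 14), (27, hr, A, 32, 24), (30, mkt, B, 2, 6), (30, mkt, B, 37, 6), (30, mkt, F, 34, 6), (34, mkt, A, 6, 3)}
(Enroll JOIN Course) ⋈ Teacher (natural join on room): {(15, rd, B, 15, 23, 4, Zed), (15, rd, B, 15, 23, 7, Ivy), (15, rd, B, 15, 31, 4, Zed), (15, rd, B, 15, 31, 7, Ivy), (15, rd, B, 15, 40, 4, Zed), (15, rd, B, 15, 40, 7, Ivy), (15, rd, B, 15, 8, 4, Zed), (15, rd, B, 15, 8, 7, Ivy), (27, hr, A, 26, 14, 3, Bo), (27, hr, A, 26, 24, 3, Bo), (27, hr, A, 32, 14, 3, Bo), (27, hr, A, 32, 24, 3, Bo), (30, mkt, B, 2, 6, 9, Vic), (30, mkt, B, 37, 6, 9, Vic), (30, mkt, F, 34, 6, 9, Vic)}
σ[cid ≠ mkt]: keep tuples satisfying cid ≠ mkt → {(15, rd, B, 15, 23, 4, Zed), (15, rd, B, 15, 23, 7, Ivy), (15, rd, B, 15, 31, 4, Zed), (15, rd, B, 15, 31, 7, Ivy), (15, rd, B, 15, 40, 4, Zed), (15, rd, B, 15, 40, 7, Ivy), (15, rd, B, 15, 8, 4, Zed), (15, rd, B, 15, 8, 7, Ivy), (27, hr, A, 26, 14, 3, Bo), (27, hr, A, 26, 24, 3, Bo), (27, hr, A, 32, 14, 3, Bo), (27, hr, A, 32, 24, 3, Bo)}
π_{sname, room} gives {(Bo, 27), (Ivy, 15), (Zed, 15)} (9 duplicate(s) eliminated).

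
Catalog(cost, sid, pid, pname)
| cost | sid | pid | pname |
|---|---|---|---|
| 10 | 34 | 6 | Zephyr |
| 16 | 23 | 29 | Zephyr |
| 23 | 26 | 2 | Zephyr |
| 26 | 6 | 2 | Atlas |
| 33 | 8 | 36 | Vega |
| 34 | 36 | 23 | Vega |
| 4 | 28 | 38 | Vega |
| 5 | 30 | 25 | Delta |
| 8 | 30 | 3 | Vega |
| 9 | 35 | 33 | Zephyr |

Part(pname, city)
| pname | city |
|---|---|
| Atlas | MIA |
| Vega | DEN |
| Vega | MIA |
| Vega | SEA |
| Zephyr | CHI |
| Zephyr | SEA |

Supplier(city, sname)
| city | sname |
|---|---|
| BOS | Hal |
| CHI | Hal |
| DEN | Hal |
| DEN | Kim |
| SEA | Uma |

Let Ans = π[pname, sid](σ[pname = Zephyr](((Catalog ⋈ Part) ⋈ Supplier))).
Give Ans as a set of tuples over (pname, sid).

{(Zephyr, 23), (Zephyr, 26), (Zephyr, 34), (Zephyr, 35)}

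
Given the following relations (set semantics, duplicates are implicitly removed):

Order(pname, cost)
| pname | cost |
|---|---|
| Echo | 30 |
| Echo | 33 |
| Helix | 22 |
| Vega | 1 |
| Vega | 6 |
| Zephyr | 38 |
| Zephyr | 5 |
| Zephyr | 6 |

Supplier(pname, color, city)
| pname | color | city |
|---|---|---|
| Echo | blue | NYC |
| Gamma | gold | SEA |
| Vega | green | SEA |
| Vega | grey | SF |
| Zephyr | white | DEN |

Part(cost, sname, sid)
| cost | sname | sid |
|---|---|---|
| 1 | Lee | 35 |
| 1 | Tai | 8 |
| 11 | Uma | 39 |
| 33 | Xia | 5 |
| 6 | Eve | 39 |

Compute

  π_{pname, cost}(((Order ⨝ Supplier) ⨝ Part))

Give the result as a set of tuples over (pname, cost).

Order ⋈ Supplier (natural join on pname): {(Echo, 30, blue, NYC), (Echo, 33, blue, NYC), (Vega, 1, green, SEA), (Vega, 1, grey, SF), (Vega, 6, green, SEA), (Vega, 6, grey, SF), (Zephyr, 38, white, DEN), (Zephyr, 5, white, DEN), (Zephyr, 6, white, DEN)}
(Order ⨝ Supplier) ⋈ Part (natural join on cost): {(Echo, 33, blue, NYC, Xia, 5), (Vega, 1, green, SEA, Lee, 35), (Vega, 1, green, SEA, Tai, 8), (Vega, 1, grey, SF, Lee, 35), (Vega, 1, grey, SF, Tai, 8), (Vega, 6, green, SEA, Eve, 39), (Vega, 6, grey, SF, Eve, 39), (Zephyr, 6, white, DEN, Eve, 39)}
π_{pname, cost} gives {(Echo, 33), (Vega, 1), (Vega, 6), (Zephyr, 6)} (4 duplicate(s) eliminated).

{(Echo, 33), (Vega, 1), (Vega, 6), (Zephyr, 6)}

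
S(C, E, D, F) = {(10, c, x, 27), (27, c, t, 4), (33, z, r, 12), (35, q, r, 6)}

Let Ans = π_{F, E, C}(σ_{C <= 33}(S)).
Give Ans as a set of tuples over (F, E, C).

σ[C <= 33]: keep tuples satisfying C <= 33 → {(10, c, x, 27), (27, c, t, 4), (33, z, r, 12)}
π[F, E, C]: project onto (F, E, C) → {(12, z, 33), (27, c, 10), (4, c, 27)}

{(12, z, 33), (27, c, 10), (4, c, 27)}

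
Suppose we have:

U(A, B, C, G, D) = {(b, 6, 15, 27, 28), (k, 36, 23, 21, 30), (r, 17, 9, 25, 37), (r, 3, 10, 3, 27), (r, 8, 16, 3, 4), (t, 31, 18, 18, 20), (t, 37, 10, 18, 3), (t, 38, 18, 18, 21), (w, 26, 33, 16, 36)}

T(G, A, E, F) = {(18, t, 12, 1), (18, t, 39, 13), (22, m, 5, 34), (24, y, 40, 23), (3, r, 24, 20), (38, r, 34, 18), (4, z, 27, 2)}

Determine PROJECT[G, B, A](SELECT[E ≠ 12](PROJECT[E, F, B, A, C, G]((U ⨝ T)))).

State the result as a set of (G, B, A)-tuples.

U ⋈ T (natural join on A, G): {(r, 3, 10, 3, 27, 24, 20), (r, 8, 16, 3, 4, 24, 20), (t, 31, 18, 18, 20, 12, 1), (t, 31, 18, 18, 20, 39, 13), (t, 37, 10, 18, 3, 12, 1), (t, 37, 10, 18, 3, 39, 13), (t, 38, 18, 18, 21, 12, 1), (t, 38, 18, 18, 21, 39, 13)}
π[E, F, B, A, C, G]: project onto (E, F, B, A, C, G) → {(12, 1, 31, t, 18, 18), (12, 1, 37, t, 10, 18), (12, 1, 38, t, 18, 18), (24, 20, 3, r, 10, 3), (24, 20, 8, r, 16, 3), (39, 13, 31, t, 18, 18), (39, 13, 37, t, 10, 18), (39, 13, 38, t, 18, 18)}
Selection E ≠ 12: {(24, 20, 3, r, 10, 3), (24, 20, 8, r, 16, 3), (39, 13, 31, t, 18, 18), (39, 13, 37, t, 10, 18), (39, 13, 38, t, 18, 18)}
π[G, B, A]: project onto (G, B, A) → {(18, 31, t), (18, 37, t), (18, 38, t), (3, 3, r), (3, 8, r)}

{(18, 31, t), (18, 37, t), (18, 38, t), (3, 3, r), (3, 8, r)}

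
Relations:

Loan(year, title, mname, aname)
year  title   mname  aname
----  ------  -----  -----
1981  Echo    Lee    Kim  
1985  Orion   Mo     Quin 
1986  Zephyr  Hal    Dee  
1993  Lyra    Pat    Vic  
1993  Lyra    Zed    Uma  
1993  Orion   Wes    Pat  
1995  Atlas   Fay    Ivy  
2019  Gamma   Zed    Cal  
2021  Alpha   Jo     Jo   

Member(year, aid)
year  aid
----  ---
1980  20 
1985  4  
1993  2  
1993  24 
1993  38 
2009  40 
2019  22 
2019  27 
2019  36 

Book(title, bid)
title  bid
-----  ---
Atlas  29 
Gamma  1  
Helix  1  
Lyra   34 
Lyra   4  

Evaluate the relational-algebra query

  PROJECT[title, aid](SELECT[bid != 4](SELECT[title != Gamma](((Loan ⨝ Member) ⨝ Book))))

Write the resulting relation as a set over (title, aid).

{(Lyra, 2), (Lyra, 24), (Lyra, 38)}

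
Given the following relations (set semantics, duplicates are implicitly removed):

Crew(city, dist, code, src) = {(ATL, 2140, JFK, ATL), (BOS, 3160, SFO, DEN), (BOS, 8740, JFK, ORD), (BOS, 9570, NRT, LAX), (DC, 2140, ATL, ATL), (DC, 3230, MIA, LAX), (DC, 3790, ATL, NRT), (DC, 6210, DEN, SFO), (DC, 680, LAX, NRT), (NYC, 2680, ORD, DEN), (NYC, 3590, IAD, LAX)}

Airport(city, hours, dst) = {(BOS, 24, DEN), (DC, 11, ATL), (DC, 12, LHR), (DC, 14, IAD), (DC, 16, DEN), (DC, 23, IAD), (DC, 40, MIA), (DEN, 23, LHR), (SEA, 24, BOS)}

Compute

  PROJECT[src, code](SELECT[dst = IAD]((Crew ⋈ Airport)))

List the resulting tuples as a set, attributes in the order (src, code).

Crew ⋈ Airport (natural join on city): {(BOS, 3160, SFO, DEN, 24, DEN), (BOS, 8740, JFK, ORD, 24, DEN), (BOS, 9570, NRT, LAX, 24, DEN), (DC, 2140, ATL, ATL, 11, ATL), (DC, 2140, ATL, ATL, 12, LHR), (DC, 2140, ATL, ATL, 14, IAD), (DC, 2140, ATL, ATL, 16, DEN), (DC, 2140, ATL, ATL, 23, IAD), (DC, 2140, ATL, ATL, 40, MIA), (DC, 3230, MIA, LAX, 11, ATL), (DC, 3230, MIA, LAX, 12, LHR), (DC, 3230, MIA, LAX, 14, IAD), (DC, 3230, MIA, LAX, 16, DEN), (DC, 3230, MIA, LAX, 23, IAD), (DC, 3230, MIA, LAX, 40, MIA), (DC, 3790, ATL, NRT, 11, ATL), (DC, 3790, ATL, NRT, 12, LHR), (DC, 3790, ATL, NRT, 14, IAD), (DC, 3790, ATL, NRT, 16, DEN), (DC, 3790, ATL, NRT, 23, IAD), (DC, 3790, ATL, NRT, 40, MIA), (DC, 6210, DEN, SFO, 11, ATL), (DC, 6210, DEN, SFO, 12, LHR), (DC, 6210, DEN, SFO, 14, IAD), (DC, 6210, DEN, SFO, 16, DEN), (DC, 6210, DEN, SFO, 23, IAD), (DC, 6210, DEN, SFO, 40, MIA), (DC, 680, LAX, NRT, 11, ATL), (DC, 680, LAX, NRT, 12, LHR), (DC, 680, LAX, NRT, 14, IAD), (DC, 680, LAX, NRT, 16, DEN), (DC, 680, LAX, NRT, 23, IAD), (DC, 680, LAX, NRT, 40, MIA)}
Apply σ_{dst = IAD}; surviving tuples: {(DC, 2140, ATL, ATL, 14, IAD), (DC, 2140, ATL, ATL, 23, IAD), (DC, 3230, MIA, LAX, 14, IAD), (DC, 3230, MIA, LAX, 23, IAD), (DC, 3790, ATL, NRT, 14, IAD), (DC, 3790, ATL, NRT, 23, IAD), (DC, 6210, DEN, SFO, 14, IAD), (DC, 6210, DEN, SFO, 23, IAD), (DC, 680, LAX, NRT, 14, IAD), (DC, 680, LAX, NRT, 23, IAD)}
Projecting to src, code (5 duplicate(s) eliminated): {(ATL, ATL), (LAX, MIA), (NRT, ATL), (NRT, LAX), (SFO, DEN)}

{(ATL, ATL), (LAX, MIA), (NRT, ATL), (NRT, LAX), (SFO, DEN)}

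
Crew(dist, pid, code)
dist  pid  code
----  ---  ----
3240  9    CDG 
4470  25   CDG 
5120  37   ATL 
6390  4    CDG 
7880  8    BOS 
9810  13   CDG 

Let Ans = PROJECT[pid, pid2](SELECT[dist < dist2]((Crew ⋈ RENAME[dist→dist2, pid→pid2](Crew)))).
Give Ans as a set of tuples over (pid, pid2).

ρ[dist→dist2, pid→pid2]: schema becomes (dist2, pid2, code); tuples unchanged.
Joining Crew and RENAME[dist→dist2, pid→pid2](Crew) on code yields {(3240, 9, CDG, 3240, 9), (3240, 9, CDG, 4470, 25), (3240, 9, CDG, 6390, 4), (3240, 9, CDG, 9810, 13), (4470, 25, CDG, 3240, 9), (4470, 25, CDG, 4470, 25), (4470, 25, CDG, 6390, 4), (4470, 25, CDG, 9810, 13), (5120, 37, ATL, 5120, 37), (6390, 4, CDG, 3240, 9), (6390, 4, CDG, 4470, 25), (6390, 4, CDG, 6390, 4), (6390, 4, CDG, 9810, 13), (7880, 8, BOS, 7880, 8), (9810, 13, CDG, 3240, 9), (9810, 13, CDG, 4470, 25), (9810, 13, CDG, 6390, 4), (9810, 13, CDG, 9810, 13)}.
Selection dist < dist2: {(3240, 9, CDG, 4470, 25), (3240, 9, CDG, 6390, 4), (3240, 9, CDG, 9810, 13), (4470, 25, CDG, 6390, 4), (4470, 25, CDG, 9810, 13), (6390, 4, CDG, 9810, 13)}
Keep only column(s) pid, pid2: {(25, 13), (25, 4), (4, 13), (9, 13), (9, 25), (9, 4)}

{(25, 13), (25, 4), (4, 13), (9, 13), (9, 25), (9, 4)}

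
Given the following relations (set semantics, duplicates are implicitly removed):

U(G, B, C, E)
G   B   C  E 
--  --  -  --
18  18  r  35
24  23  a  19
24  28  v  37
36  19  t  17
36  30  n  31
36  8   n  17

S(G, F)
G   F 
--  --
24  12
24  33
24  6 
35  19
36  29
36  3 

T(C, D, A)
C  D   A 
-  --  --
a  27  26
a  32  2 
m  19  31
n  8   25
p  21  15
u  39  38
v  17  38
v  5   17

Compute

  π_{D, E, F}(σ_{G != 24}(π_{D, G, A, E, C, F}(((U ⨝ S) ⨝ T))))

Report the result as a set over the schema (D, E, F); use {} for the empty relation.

{(8, 17, 29), (8, 17, 3), (8, 31, 29), (8, 31, 3)}

Natural join on G: {(24, 23, a, 19, 12), (24, 23, a, 19, 33), (24, 23, a, 19, 6), (24, 28, v, 37, 12), (24, 28, v, 37, 33), (24, 28, v, 37, 6), (36, 19, t, 17, 29), (36, 19, t, 17, 3), (36, 30, n, 31, 29), (36, 30, n, 31, 3), (36, 8, n, 17, 29), (36, 8, n, 17, 3)}
Natural join on C: {(24, 23, a, 19, 12, 27, 26), (24, 23, a, 19, 12, 32, 2), (24, 23, a, 19, 33, 27, 26), (24, 23, a, 19, 33, 32, 2), (24, 23, a, 19, 6, 27, 26), (24, 23, a, 19, 6, 32, 2), (24, 28, v, 37, 12, 17, 38), (24, 28, v, 37, 12, 5, 17), (24, 28, v, 37, 33, 17, 38), (24, 28, v, 37, 33, 5, 17), (24, 28, v, 37, 6, 17, 38), (24, 28, v, 37, 6, 5, 17), (36, 30, n, 31, 29, 8, 25), (36, 30, n, 31, 3, 8, 25), (36, 8, n, 17, 29, 8, 25), (36, 8, n, 17, 3, 8, 25)}
π_{D, G, A, E, C, F} gives {(17, 24, 38, 37, v, 12), (17, 24, 38, 37, v, 33), (17, 24, 38, 37, v, 6), (27, 24, 26, 19, a, 12), (27, 24, 26, 19, a, 33), (27, 24, 26, 19, a, 6), (32, 24, 2, 19, a, 12), (32, 24, 2, 19, a, 33), (32, 24, 2, 19, a, 6), (5, 24, 17, 37, v, 12), (5, 24, 17, 37, v, 33), (5, 24, 17, 37, v, 6), (8, 36, 25, 17, n, 29), (8, 36, 25, 17, n, 3), (8, 36, 25, 31, n, 29), (8, 36, 25, 31, n, 3)}.
Apply σ_{G != 24}; surviving tuples: {(8, 36, 25, 17, n, 29), (8, 36, 25, 17, n, 3), (8, 36, 25, 31, n, 29), (8, 36, 25, 31, n, 3)}
π_{D, E, F} gives {(8, 17, 29), (8, 17, 3), (8, 31, 29), (8, 31, 3)}.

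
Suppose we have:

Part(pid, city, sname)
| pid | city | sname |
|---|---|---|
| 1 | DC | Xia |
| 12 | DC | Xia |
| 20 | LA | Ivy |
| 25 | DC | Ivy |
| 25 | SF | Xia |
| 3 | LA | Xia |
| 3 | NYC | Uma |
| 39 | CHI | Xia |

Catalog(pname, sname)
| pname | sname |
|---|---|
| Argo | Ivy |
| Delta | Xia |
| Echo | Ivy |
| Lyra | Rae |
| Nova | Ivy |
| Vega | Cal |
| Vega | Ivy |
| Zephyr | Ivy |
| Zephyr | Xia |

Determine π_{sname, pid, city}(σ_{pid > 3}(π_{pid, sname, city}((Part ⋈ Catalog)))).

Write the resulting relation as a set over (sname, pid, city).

Natural join on sname: {(1, DC, Xia, Delta), (1, DC, Xia, Zephyr), (12, DC, Xia, Delta), (12, DC, Xia, Zephyr), (20, LA, Ivy, Argo), (20, LA, Ivy, Echo), (20, LA, Ivy, Nova), (20, LA, Ivy, Vega), (20, LA, Ivy, Zephyr), (25, DC, Ivy, Argo), (25, DC, Ivy, Echo), (25, DC, Ivy, Nova), (25, DC, Ivy, Vega), (25, DC, Ivy, Zephyr), (25, SF, Xia, Delta), (25, SF, Xia, Zephyr), (3, LA, Xia, Delta), (3, LA, Xia, Zephyr), (39, CHI, Xia, Delta), (39, CHI, Xia, Zephyr)}
π_{pid, sname, city} gives {(1, Xia, DC), (12, Xia, DC), (20, Ivy, LA), (25, Ivy, DC), (25, Xia, SF), (3, Xia, LA), (39, Xia, CHI)} (13 duplicate(s) eliminated).
Selection pid > 3: {(12, Xia, DC), (20, Ivy, LA), (25, Ivy, DC), (25, Xia, SF), (39, Xia, CHI)}
π_{sname, pid, city} gives {(Ivy, 20, LA), (Ivy, 25, DC), (Xia, 12, DC), (Xia, 25, SF), (Xia, 39, CHI)}.

{(Ivy, 20, LA), (Ivy, 25, DC), (Xia, 12, DC), (Xia, 25, SF), (Xia, 39, CHI)}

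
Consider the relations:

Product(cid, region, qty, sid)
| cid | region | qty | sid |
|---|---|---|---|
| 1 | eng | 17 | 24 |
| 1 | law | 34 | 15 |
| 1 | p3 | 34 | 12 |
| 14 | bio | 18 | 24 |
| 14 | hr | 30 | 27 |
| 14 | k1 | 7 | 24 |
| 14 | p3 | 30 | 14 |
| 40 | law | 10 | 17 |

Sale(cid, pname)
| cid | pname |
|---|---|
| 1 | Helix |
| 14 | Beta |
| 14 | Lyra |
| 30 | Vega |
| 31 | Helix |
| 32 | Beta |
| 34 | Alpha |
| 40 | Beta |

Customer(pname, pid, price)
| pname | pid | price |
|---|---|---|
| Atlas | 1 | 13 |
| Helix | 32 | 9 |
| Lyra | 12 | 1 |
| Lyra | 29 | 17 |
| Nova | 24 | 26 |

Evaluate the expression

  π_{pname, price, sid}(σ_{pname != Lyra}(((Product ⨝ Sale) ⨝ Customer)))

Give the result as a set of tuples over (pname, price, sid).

{(Helix, 9, 12), (Helix, 9, 15), (Helix, 9, 24)}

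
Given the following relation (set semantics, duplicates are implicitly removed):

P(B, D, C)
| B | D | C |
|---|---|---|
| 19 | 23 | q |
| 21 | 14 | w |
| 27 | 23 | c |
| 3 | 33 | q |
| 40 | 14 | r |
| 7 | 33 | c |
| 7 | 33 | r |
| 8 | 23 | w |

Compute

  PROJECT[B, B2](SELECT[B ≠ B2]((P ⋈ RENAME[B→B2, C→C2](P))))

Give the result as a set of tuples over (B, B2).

{(19, 27), (19, 8), (21, 40), (27, 19), (27, 8), (3, 7), (40, 21), (7, 3), (8, 19), (8, 27)}

ρ[B→B2, C→C2]: schema becomes (B2, D, C2); tuples unchanged.
Joining P and RENAME[B→B2, C→C2](P) on D yields {(19, 23, q, 19, q), (19, 23, q, 27, c), (19, 23, q, 8, w), (21, 14, w, 21, w), (21, 14, w, 40, r), (27, 23, c, 19, q), (27, 23, c, 27, c), (27, 23, c, 8, w), (3, 33, q, 3, q), (3, 33, q, 7, c), (3, 33, q, 7, r), (40, 14, r, 21, w), (40, 14, r, 40, r), (7, 33, c, 3, q), (7, 33, c, 7, c), (7, 33, c, 7, r), (7, 33, r, 3, q), (7, 33, r, 7, c), (7, 33, r, 7, r), (8, 23, w, 19, q), (8, 23, w, 27, c), (8, 23, w, 8, w)}.
Selection B ≠ B2: {(19, 23, q, 27, c), (19, 23, q, 8, w), (21, 14, w, 40, r), (27, 23, c, 19, q), (27, 23, c, 8, w), (3, 33, q, 7, c), (3, 33, q, 7, r), (40, 14, r, 21, w), (7, 33, c, 3, q), (7, 33, r, 3, q), (8, 23, w, 19, q), (8, 23, w, 27, c)}
π[B, B2]: project onto (B, B2) (2 duplicate(s) eliminated) → {(19, 27), (19, 8), (21, 40), (27, 19), (27, 8), (3, 7), (40, 21), (7, 3), (8, 19), (8, 27)}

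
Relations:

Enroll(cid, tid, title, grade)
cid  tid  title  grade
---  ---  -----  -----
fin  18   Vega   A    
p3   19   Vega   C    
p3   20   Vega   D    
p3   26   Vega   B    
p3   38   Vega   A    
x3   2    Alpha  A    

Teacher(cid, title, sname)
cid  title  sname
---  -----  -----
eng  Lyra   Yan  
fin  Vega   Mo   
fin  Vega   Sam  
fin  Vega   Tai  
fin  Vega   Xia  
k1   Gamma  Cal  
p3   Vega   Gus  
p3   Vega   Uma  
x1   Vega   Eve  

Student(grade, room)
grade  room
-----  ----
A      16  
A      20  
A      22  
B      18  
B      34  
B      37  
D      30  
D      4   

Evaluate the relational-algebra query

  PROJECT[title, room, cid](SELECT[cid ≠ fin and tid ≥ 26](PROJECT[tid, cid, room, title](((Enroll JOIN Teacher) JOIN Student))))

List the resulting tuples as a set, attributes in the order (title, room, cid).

Enroll ⋈ Teacher (natural join on cid, title): {(fin, 18, Vega, A, Mo), (fin, 18, Vega, A, Sam), (fin, 18, Vega, A, Tai), (fin, 18, Vega, A, Xia), (p3, 19, Vega, C, Gus), (p3, 19, Vega, C, Uma), (p3, 20, Vega, D, Gus), (p3, 20, Vega, D, Uma), (p3, 26, Vega, B, Gus), (p3, 26, Vega, B, Uma), (p3, 38, Vega, A, Gus), (p3, 38, Vega, A, Uma)}
(Enroll JOIN Teacher) ⋈ Student (natural join on grade): {(fin, 18, Vega, A, Mo, 16), (fin, 18, Vega, A, Mo, 20), (fin, 18, Vega, A, Mo, 22), (fin, 18, Vega, A, Sam, 16), (fin, 18, Vega, A, Sam, 20), (fin, 18, Vega, A, Sam, 22), (fin, 18, Vega, A, Tai, 16), (fin, 18, Vega, A, Tai, 20), (fin, 18, Vega, A, Tai, 22), (fin, 18, Vega, A, Xia, 16), (fin, 18, Vega, A, Xia, 20), (fin, 18, Vega, A, Xia, 22), (p3, 20, Vega, D, Gus, 30), (p3, 20, Vega, D, Gus, 4), (p3, 20, Vega, D, Uma, 30), (p3, 20, Vega, D, Uma, 4), (p3, 26, Vega, B, Gus, 18), (p3, 26, Vega, B, Gus, 34), (p3, 26, Vega, B, Gus, 37), (p3, 26, Vega, B, Uma, 18), (p3, 26, Vega, B, Uma, 34), (p3, 26, Vega, B, Uma, 37), (p3, 38, Vega, A, Gus, 16), (p3, 38, Vega, A, Gus, 20), (p3, 38, Vega, A, Gus, 22), (p3, 38, Vega, A, Uma, 16), (p3, 38, Vega, A, Uma, 20), (p3, 38, Vega, A, Uma, 22)}
π_{tid, cid, room, title} gives {(18, fin, 16, Vega), (18, fin, 20, Vega), (18, fin, 22, Vega), (20, p3, 30, Vega), (20, p3, 4, Vega), (26, p3, 18, Vega), (26, p3, 34, Vega), (26, p3, 37, Vega), (38, p3, 16, Vega), (38, p3, 20, Vega), (38, p3, 22, Vega)} (17 duplicate(s) eliminated).
Filtering on cid ≠ fin and tid ≥ 26 leaves {(26, p3, 18, Vega), (26, p3, 34, Vega), (26, p3, 37, Vega), (38, p3, 16, Vega), (38, p3, 20, Vega), (38, p3, 22, Vega)}.
π_{title, room, cid} gives {(Vega, 16, p3), (Vega, 18, p3), (Vega, 20, p3), (Vega, 22, p3), (Vega, 34, p3), (Vega, 37, p3)}.

{(Vega, 16, p3), (Vega, 18, p3), (Vega, 20, p3), (Vega, 22, p3), (Vega, 34, p3), (Vega, 37, p3)}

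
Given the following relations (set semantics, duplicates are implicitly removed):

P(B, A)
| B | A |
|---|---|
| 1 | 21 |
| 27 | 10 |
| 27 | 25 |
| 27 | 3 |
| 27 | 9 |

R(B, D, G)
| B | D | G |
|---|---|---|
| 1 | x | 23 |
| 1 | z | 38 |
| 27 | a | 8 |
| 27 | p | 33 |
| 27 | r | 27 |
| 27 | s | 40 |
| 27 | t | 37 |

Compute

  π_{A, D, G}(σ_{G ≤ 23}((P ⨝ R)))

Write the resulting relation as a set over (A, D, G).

Natural join on B: {(1, 21, x, 23), (1, 21, z, 38), (27, 10, a, 8), (27, 10, p, 33), (27, 10, r, 27), (27, 10, s, 40), (27, 10, t, 37), (27, 25, a, 8), (27, 25, p, 33), (27, 25, r, 27), (27, 25, s, 40), (27, 25, t, 37), (27, 3, a, 8), (27, 3, p, 33), (27, 3, r, 27), (27, 3, s, 40), (27, 3, t, 37), (27, 9, a, 8), (27, 9, p, 33), (27, 9, r, 27), (27, 9, s, 40), (27, 9, t, 37)}
Selection G ≤ 23: {(1, 21, x, 23), (27, 10, a, 8), (27, 25, a, 8), (27, 3, a, 8), (27, 9, a, 8)}
Projecting to A, D, G: {(10, a, 8), (21, x, 23), (25, a, 8), (3, a, 8), (9, a, 8)}

{(10, a, 8), (21, x, 23), (25, a, 8), (3, a, 8), (9, a, 8)}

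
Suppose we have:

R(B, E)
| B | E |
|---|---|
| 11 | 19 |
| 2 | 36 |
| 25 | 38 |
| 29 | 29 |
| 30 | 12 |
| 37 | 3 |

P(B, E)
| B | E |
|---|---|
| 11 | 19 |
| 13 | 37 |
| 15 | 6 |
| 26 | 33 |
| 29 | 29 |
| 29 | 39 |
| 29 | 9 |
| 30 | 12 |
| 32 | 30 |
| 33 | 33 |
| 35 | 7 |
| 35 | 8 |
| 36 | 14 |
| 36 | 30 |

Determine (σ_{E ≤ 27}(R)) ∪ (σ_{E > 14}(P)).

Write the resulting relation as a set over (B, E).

Filtering on E ≤ 27 leaves {(11, 19), (30, 12), (37, 3)}.
Filtering on E > 14 leaves {(11, 19), (13, 37), (26, 33), (29, 29), (29, 39), (32, 30), (33, 33), (36, 30)}.
Union: {(11, 19), (30, 12), (37, 3)} with {(11, 19), (13, 37), (26, 33), (29, 29), (29, 39), (32, 30), (33, 33), (36, 30)} → {(11, 19), (13, 37), (26, 33), (29, 29), (29, 39), (30, 12), (32, 30), (33, 33), (36, 30), (37, 3)}

{(11, 19), (13, 37), (26, 33), (29, 29), (29, 39), (30, 12), (32, 30), (33, 33), (36, 30), (37, 3)}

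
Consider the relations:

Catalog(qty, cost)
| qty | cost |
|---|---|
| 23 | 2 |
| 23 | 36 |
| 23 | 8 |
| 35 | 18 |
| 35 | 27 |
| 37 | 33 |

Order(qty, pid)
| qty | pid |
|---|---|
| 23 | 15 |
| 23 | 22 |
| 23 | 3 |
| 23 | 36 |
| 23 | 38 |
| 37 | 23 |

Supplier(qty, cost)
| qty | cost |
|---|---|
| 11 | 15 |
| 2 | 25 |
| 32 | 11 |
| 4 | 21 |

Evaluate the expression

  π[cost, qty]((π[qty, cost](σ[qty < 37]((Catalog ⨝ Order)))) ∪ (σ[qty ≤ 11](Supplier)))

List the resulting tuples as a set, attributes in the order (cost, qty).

{(15, 11), (2, 23), (21, 4), (25, 2), (36, 23), (8, 23)}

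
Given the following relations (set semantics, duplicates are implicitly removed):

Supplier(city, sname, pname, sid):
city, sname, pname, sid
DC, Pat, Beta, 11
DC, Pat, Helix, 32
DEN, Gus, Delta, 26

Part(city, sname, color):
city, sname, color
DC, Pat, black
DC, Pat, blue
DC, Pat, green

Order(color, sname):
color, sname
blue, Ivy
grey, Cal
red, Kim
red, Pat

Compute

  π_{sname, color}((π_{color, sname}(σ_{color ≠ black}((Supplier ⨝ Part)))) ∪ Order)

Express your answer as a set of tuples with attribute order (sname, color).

Natural join on city, sname: {(DC, Pat, Beta, 11, black), (DC, Pat, Beta, 11, blue), (DC, Pat, Beta, 11, green), (DC, Pat, Helix, 32, black), (DC, Pat, Helix, 32, blue), (DC, Pat, Helix, 32, green)}
Selection color ≠ black: {(DC, Pat, Beta, 11, blue), (DC, Pat, Beta, 11, green), (DC, Pat, Helix, 32, blue), (DC, Pat, Helix, 32, green)}
Projecting to color, sname (2 duplicate(s) eliminated): {(blue, Pat), (green, Pat)}
Taking the union: {(blue, Ivy), (blue, Pat), (green, Pat), (grey, Cal), (red, Kim), (red, Pat)}
Projecting to sname, color: {(Cal, grey), (Ivy, blue), (Kim, red), (Pat, blue), (Pat, green), (Pat, red)}

{(Cal, grey), (Ivy, blue), (Kim, red), (Pat, blue), (Pat, green), (Pat, red)}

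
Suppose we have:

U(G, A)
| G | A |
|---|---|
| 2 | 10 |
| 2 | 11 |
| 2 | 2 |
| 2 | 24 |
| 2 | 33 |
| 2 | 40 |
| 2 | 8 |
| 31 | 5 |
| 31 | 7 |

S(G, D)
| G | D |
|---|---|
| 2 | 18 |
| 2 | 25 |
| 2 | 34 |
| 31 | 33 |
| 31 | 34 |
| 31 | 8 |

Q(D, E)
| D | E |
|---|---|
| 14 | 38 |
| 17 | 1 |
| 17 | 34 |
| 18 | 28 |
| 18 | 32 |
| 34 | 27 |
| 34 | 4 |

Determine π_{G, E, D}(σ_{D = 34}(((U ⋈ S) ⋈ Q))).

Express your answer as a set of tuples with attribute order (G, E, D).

Joining U and S on G yields {(2, 10, 18), (2, 10, 25), (2, 10, 34), (2, 11, 18), (2, 11, 25), (2, 11, 34), (2, 2, 18), (2, 2, 25), (2, 2, 34), (2, 24, 18), (2, 24, 25), (2, 24, 34), (2, 33, 18), (2, 33, 25), (2, 33, 34), (2, 40, 18), (2, 40, 25), (2, 40, 34), (2, 8, 18), (2, 8, 25), (2, 8, 34), (31, 5, 33), (31, 5, 34), (31, 5, 8), (31, 7, 33), (31, 7, 34), (31, 7, 8)}.
Joining (U ⋈ S) and Q on D yields {(2, 10, 18, 28), (2, 10, 18, 32), (2, 10, 34, 27), (2, 10, 34, 4), (2, 11, 18, 28), (2, 11, 18, 32), (2, 11, 34, 27), (2, 11, 34, 4), (2, 2, 18, 28), (2, 2, 18, 32), (2, 2, 34, 27), (2, 2, 34, 4), (2, 24, 18, 28), (2, 24, 18, 32), (2, 24, 34, 27), (2, 24, 34, 4), (2, 33, 18, 28), (2, 33, 18, 32), (2, 33, 34, 27), (2, 33, 34, 4), (2, 40, 18, 28), (2, 40, 18, 32), (2, 40, 34, 27), (2, 40, 34, 4), (2, 8, 18, 28), (2, 8, 18, 32), (2, 8, 34, 27), (2, 8, 34, 4), (31, 5, 34, 27), (31, 5, 34, 4), (31, 7, 34, 27), (31, 7, 34, 4)}.
Filtering on D = 34 leaves {(2, 10, 34, 27), (2, 10, 34, 4), (2, 11, 34, 27), (2, 11, 34, 4), (2, 2, 34, 27), (2, 2, 34, 4), (2, 24, 34, 27), (2, 24, 34, 4), (2, 33, 34, 27), (2, 33, 34, 4), (2, 40, 34, 27), (2, 40, 34, 4), (2, 8, 34, 27), (2, 8, 34, 4), (31, 5, 34, 27), (31, 5, 34, 4), (31, 7, 34, 27), (31, 7, 34, 4)}.
π_{G, E, D} gives {(2, 27, 34), (2, 4, 34), (31, 27, 34), (31, 4, 34)} (14 duplicate(s) eliminated).

{(2, 27, 34), (2, 4, 34), (31, 27, 34), (31, 4, 34)}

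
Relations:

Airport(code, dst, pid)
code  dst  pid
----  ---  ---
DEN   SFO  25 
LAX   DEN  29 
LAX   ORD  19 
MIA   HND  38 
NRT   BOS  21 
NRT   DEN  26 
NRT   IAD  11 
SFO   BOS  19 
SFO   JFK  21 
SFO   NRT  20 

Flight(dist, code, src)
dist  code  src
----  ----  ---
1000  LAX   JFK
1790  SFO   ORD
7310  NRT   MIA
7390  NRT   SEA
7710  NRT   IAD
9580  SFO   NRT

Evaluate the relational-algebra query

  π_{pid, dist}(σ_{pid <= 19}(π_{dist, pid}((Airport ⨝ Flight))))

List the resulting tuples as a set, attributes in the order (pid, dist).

{(11, 7310), (11, 7390), (11, 7710), (19, 1000), (19, 1790), (19, 9580)}

Joining Airport and Flight on code yields {(LAX, DEN, 29, 1000, JFK), (LAX, ORD, 19, 1000, JFK), (NRT, BOS, 21, 7310, MIA), (NRT, BOS, 21, 7390, SEA), (NRT, BOS, 21, 7710, IAD), (NRT, DEN, 26, 7310, MIA), (NRT, DEN, 26, 7390, SEA), (NRT, DEN, 26, 7710, IAD), (NRT, IAD, 11, 7310, MIA), (NRT, IAD, 11, 7390, SEA), (NRT, IAD, 11, 7710, IAD), (SFO, BOS, 19, 1790, ORD), (SFO, BOS, 19, 9580, NRT), (SFO, JFK, 21, 1790, ORD), (SFO, JFK, 21, 9580, NRT), (SFO, NRT, 20, 1790, ORD), (SFO, NRT, 20, 9580, NRT)}.
Projecting to dist, pid: {(1000, 19), (1000, 29), (1790, 19), (1790, 20), (1790, 21), (7310, 11), (7310, 21), (7310, 26), (7390, 11), (7390, 21), (7390, 26), (7710, 11), (7710, 21), (7710, 26), (9580, 19), (9580, 20), (9580, 21)}
Filtering on pid <= 19 leaves {(1000, 19), (1790, 19), (7310, 11), (7390, 11), (7710, 11), (9580, 19)}.
Projecting to pid, dist: {(11, 7310), (11, 7390), (11, 7710), (19, 1000), (19, 1790), (19, 9580)}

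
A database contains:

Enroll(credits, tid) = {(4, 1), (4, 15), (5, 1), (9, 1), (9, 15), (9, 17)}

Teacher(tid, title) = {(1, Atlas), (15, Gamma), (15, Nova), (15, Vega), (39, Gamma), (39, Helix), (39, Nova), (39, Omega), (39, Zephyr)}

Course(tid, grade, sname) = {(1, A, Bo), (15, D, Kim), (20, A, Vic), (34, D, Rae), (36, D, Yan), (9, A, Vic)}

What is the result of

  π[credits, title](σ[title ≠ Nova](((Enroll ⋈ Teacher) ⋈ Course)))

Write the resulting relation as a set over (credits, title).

Joining Enroll and Teacher on tid yields {(4, 1, Atlas), (4, 15, Gamma), (4, 15, Nova), (4, 15, Vega), (5, 1, Atlas), (9, 1, Atlas), (9, 15, Gamma), (9, 15, Nova), (9, 15, Vega)}.
Joining (Enroll ⋈ Teacher) and Course on tid yields {(4, 1, Atlas, A, Bo), (4, 15, Gamma, D, Kim), (4, 15, Nova, D, Kim), (4, 15, Vega, D, Kim), (5, 1, Atlas, A, Bo), (9, 1, Atlas, A, Bo), (9, 15, Gamma, D, Kim), (9, 15, Nova, D, Kim), (9, 15, Vega, D, Kim)}.
Selection title ≠ Nova: {(4, 1, Atlas, A, Bo), (4, 15, Gamma, D, Kim), (4, 15, Vega, D, Kim), (5, 1, Atlas, A, Bo), (9, 1, Atlas, A, Bo), (9, 15, Gamma, D, Kim), (9, 15, Vega, D, Kim)}
π[credits, title]: project onto (credits, title) → {(4, Atlas), (4, Gamma), (4, Vega), (5, Atlas), (9, Atlas), (9, Gamma), (9, Vega)}

{(4, Atlas), (4, Gamma), (4, Vega), (5, Atlas), (9, Atlas), (9, Gamma), (9, Vega)}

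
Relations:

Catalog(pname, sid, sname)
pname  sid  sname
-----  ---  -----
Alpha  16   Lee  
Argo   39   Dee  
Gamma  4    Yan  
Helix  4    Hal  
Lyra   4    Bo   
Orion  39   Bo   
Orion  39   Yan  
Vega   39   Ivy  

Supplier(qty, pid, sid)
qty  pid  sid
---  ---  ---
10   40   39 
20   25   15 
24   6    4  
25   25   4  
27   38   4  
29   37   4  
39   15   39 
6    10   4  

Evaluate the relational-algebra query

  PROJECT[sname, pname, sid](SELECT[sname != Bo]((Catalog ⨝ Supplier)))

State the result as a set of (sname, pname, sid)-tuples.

{(Dee, Argo, 39), (Hal, Helix, 4), (Ivy, Vega, 39), (Yan, Gamma, 4), (Yan, Orion, 39)}

Joining Catalog and Supplier on sid yields {(Argo, 39, Dee, 10, 40), (Argo, 39, Dee, 39, 15), (Gamma, 4, Yan, 24, 6), (Gamma, 4, Yan, 25, 25), (Gamma, 4, Yan, 27, 38), (Gamma, 4, Yan, 29, 37), (Gamma, 4, Yan, 6, 10), (Helix, 4, Hal, 24, 6), (Helix, 4, Hal, 25, 25), (Helix, 4, Hal, 27, 38), (Helix, 4, Hal, 29, 37), (Helix, 4, Hal, 6, 10), (Lyra, 4, Bo, 24, 6), (Lyra, 4, Bo, 25, 25), (Lyra, 4, Bo, 27, 38), (Lyra, 4, Bo, 29, 37), (Lyra, 4, Bo, 6, 10), (Orion, 39, Bo, 10, 40), (Orion, 39, Bo, 39, 15), (Orion, 39, Yan, 10, 40), (Orion, 39, Yan, 39, 15), (Vega, 39, Ivy, 10, 40), (Vega, 39, Ivy, 39, 15)}.
Filtering on sname != Bo leaves {(Argo, 39, Dee, 10, 40), (Argo, 39, Dee, 39, 15), (Gamma, 4, Yan, 24, 6), (Gamma, 4, Yan, 25, 25), (Gamma, 4, Yan, 27, 38), (Gamma, 4, Yan, 29, 37), (Gamma, 4, Yan, 6, 10), (Helix, 4, Hal, 24, 6), (Helix, 4, Hal, 25, 25), (Helix, 4, Hal, 27, 38), (Helix, 4, Hal, 29, 37), (Helix, 4, Hal, 6, 10), (Orion, 39, Yan, 10, 40), (Orion, 39, Yan, 39, 15), (Vega, 39, Ivy, 10, 40), (Vega, 39, Ivy, 39, 15)}.
Projecting to sname, pname, sid (11 duplicate(s) eliminated): {(Dee, Argo, 39), (Hal, Helix, 4), (Ivy, Vega, 39), (Yan, Gamma, 4), (Yan, Orion, 39)}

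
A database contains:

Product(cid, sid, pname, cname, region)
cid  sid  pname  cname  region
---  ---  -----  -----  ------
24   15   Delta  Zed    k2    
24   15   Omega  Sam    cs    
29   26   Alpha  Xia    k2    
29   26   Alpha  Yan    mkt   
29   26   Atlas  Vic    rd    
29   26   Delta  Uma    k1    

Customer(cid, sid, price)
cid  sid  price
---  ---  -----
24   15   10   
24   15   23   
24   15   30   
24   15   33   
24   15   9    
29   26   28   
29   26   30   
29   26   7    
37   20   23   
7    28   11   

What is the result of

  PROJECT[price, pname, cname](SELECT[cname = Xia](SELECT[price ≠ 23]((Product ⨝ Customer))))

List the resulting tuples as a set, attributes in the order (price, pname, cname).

Product ⋈ Customer (natural join on cid, sid): {(24, 15, Delta, Zed, k2, 10), (24, 15, Delta, Zed, k2, 23), (24, 15, Delta, Zed, k2, 30), (24, 15, Delta, Zed, k2, 33), (24, 15, Delta, Zed, k2, 9), (24, 15, Omega, Sam, cs, 10), (24, 15, Omega, Sam, cs, 23), (24, 15, Omega, Sam, cs, 30), (24, 15, Omega, Sam, cs, 33), (24, 15, Omega, Sam, cs, 9), (29, 26, Alpha, Xia, k2, 28), (29, 26, Alpha, Xia, k2, 30), (29, 26, Alpha, Xia, k2, 7), (29, 26, Alpha, Yan, mkt, 28), (29, 26, Alpha, Yan, mkt, 30), (29, 26, Alpha, Yan, mkt, 7), (29, 26, Atlas, Vic, rd, 28), (29, 26, Atlas, Vic, rd, 30), (29, 26, Atlas, Vic, rd, 7), (29, 26, Delta, Uma, k1, 28), (29, 26, Delta, Uma, k1, 30), (29, 26, Delta, Uma, k1, 7)}
Filtering on price ≠ 23 leaves {(24, 15, Delta, Zed, k2, 10), (24, 15, Delta, Zed, k2, 30), (24, 15, Delta, Zed, k2, 33), (24, 15, Delta, Zed, k2, 9), (24, 15, Omega, Sam, cs, 10), (24, 15, Omega, Sam, cs, 30), (24, 15, Omega, Sam, cs, 33), (24, 15, Omega, Sam, cs, 9), (29, 26, Alpha, Xia, k2, 28), (29, 26, Alpha, Xia, k2, 30), (29, 26, Alpha, Xia, k2, 7), (29, 26, Alpha, Yan, mkt, 28), (29, 26, Alpha, Yan, mkt, 30), (29, 26, Alpha, Yan, mkt, 7), (29, 26, Atlas, Vic, rd, 28), (29, 26, Atlas, Vic, rd, 30), (29, 26, Atlas, Vic, rd, 7), (29, 26, Delta, Uma, k1, 28), (29, 26, Delta, Uma, k1, 30), (29, 26, Delta, Uma, k1, 7)}.
Filtering on cname = Xia leaves {(29, 26, Alpha, Xia, k2, 28), (29, 26, Alpha, Xia, k2, 30), (29, 26, Alpha, Xia, k2, 7)}.
Keep only column(s) price, pname, cname: {(28, Alpha, Xia), (30, Alpha, Xia), (7, Alpha, Xia)}

{(28, Alpha, Xia), (30, Alpha, Xia), (7, Alpha, Xia)}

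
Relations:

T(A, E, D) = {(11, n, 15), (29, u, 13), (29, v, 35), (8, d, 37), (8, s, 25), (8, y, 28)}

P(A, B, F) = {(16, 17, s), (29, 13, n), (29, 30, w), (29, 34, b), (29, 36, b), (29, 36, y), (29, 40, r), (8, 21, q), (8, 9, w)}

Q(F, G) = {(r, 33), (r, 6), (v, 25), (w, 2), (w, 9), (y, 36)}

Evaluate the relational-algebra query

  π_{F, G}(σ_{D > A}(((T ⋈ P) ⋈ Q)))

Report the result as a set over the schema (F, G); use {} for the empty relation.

Joining T and P on A yields {(29, u, 13, 13, n), (29, u, 13, 30, w), (29, u, 13, 34, b), (29, u, 13, 36, b), (29, u, 13, 36, y), (29, u, 13, 40, r), (29, v, 35, 13, n), (29, v, 35, 30, w), (29, v, 35, 34, b), (29, v, 35, 36, b), (29, v, 35, 36, y), (29, v, 35, 40, r), (8, d, 37, 21, q), (8, d, 37, 9, w), (8, s, 25, 21, q), (8, s, 25, 9, w), (8, y, 28, 21, q), (8, y, 28, 9, w)}.
Joining (T ⋈ P) and Q on F yields {(29, u, 13, 30, w, 2), (29, u, 13, 30, w, 9), (29, u, 13, 36, y, 36), (29, u, 13, 40, r, 33), (29, u, 13, 40, r, 6), (29, v, 35, 30, w, 2), (29, v, 35, 30, w, 9), (29, v, 35, 36, y, 36), (29, v, 35, 40, r, 33), (29, v, 35, 40, r, 6), (8, d, 37, 9, w, 2), (8, d, 37, 9, w, 9), (8, s, 25, 9, w, 2), (8, s, 25, 9, w, 9), (8, y, 28, 9, w, 2), (8, y, 28, 9, w, 9)}.
σ[D > A]: keep tuples satisfying D > A → {(29, v, 35, 30, w, 2), (29, v, 35, 30, w, 9), (29, v, 35, 36, y, 36), (29, v, 35, 40, r, 33), (29, v, 35, 40, r, 6), (8, d, 37, 9, w, 2), (8, d, 37, 9, w, 9), (8, s, 25, 9, w, 2), (8, s, 25, 9, w, 9), (8, y, 28, 9, w, 2), (8, y, 28, 9, w, 9)}
Keep only column(s) F, G (6 duplicate(s) eliminated): {(r, 33), (r, 6), (w, 2), (w, 9), (y, 36)}

{(r, 33), (r, 6), (w, 2), (w, 9), (y, 36)}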